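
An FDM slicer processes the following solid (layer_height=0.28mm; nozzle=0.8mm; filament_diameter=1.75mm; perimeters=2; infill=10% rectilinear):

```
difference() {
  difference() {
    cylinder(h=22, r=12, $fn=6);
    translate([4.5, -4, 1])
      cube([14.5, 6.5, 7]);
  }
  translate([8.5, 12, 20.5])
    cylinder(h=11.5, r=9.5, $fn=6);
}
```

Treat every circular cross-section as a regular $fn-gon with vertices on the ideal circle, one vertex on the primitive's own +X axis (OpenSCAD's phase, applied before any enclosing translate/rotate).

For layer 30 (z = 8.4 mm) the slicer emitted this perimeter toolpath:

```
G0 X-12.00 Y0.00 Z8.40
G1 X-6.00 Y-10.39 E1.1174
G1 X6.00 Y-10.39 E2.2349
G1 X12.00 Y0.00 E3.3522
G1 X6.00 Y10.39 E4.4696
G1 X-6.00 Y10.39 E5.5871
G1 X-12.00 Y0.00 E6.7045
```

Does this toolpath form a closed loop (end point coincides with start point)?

Start point (G0): (-12.00, 0.00). End point (last G1): the path returns to the start — closed.

yes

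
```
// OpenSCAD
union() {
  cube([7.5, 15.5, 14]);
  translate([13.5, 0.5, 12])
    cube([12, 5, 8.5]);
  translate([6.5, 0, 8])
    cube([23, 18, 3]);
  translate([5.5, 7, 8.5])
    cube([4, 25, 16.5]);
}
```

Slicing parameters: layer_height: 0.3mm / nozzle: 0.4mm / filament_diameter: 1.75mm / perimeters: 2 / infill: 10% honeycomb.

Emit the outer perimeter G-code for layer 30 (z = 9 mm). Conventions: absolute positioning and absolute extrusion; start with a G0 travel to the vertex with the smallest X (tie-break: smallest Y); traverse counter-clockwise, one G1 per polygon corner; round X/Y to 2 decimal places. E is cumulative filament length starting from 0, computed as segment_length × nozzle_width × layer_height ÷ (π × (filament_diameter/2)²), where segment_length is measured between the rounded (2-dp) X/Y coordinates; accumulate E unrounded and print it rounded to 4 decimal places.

At z = 9 mm: the cube (footprint 7.5×15.5) is included at this height; the cube at (13.5, 0.5) is absent (z outside [12, 20.5]); the cube at (6.5, 0) is present — its section is the full 23×18 rectangle; the 4×25 cube at (5.5, 7) contributes its full rectangle; Merging all regions: the regions partially overlap (shared area 57.00 mm²), so overlapping operands fuse into one piece — 1 connected region. The outline is a single polygon with 8 vertices. Extrusion per mm of travel: 0.4 × 0.3 / (π × 0.875²) = 0.049890. Accumulating E over each segment gives final E = 6.1365.

G0 X0.00 Y0.00 Z9.00
G1 X29.50 Y0.00 E1.4718
G1 X29.50 Y18.00 E2.3698
G1 X9.50 Y18.00 E3.3676
G1 X9.50 Y32.00 E4.0661
G1 X5.50 Y32.00 E4.2656
G1 X5.50 Y15.50 E5.0888
G1 X0.00 Y15.50 E5.3632
G1 X0.00 Y0.00 E6.1365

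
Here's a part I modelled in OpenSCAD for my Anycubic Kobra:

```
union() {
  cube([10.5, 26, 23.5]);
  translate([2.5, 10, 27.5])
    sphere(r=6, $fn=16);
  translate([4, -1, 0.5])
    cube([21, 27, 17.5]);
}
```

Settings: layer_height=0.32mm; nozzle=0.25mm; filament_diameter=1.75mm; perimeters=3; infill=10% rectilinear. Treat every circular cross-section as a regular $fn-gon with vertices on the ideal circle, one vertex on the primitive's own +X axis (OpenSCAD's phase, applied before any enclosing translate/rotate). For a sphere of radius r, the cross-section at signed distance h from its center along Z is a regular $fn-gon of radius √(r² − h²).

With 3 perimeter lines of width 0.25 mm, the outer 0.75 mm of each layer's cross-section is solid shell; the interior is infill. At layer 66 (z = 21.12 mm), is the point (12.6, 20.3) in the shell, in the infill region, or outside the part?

outside

At z = 21.12 mm: the 10.5×26 cube contributes its full rectangle; the sphere at (2.5, 10) does not reach this height (|z−center|=6.380 > r=6); the cube at (4, -1) is absent (z outside [0.5, 18]); Taking the union: only the 10.5×26 cube is present, so the union is just that shape — 1 connected region. Overall, the cross-section is a single solid region. The nearest boundary edge runs (10.50, 0.00)→(10.50, 26.00); distance from the point to it = 2.10 mm. The point is not inside any of the regions above, so it lies outside the cross-section (2.10 mm from the nearest boundary).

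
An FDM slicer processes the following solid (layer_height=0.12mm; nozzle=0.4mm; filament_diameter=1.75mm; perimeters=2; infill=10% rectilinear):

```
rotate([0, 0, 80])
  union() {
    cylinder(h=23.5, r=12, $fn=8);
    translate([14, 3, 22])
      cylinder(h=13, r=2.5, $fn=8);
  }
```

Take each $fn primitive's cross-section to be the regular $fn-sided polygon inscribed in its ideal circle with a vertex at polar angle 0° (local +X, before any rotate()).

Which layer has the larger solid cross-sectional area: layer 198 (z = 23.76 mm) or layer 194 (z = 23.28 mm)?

Layer 198 (z = 23.76): the cylinder does not reach this height (z outside [0, 23.5]); the r=2.5 cylinder at (14, 3) contributes a regular 8-gon of circumradius 2.5 (area = (8/2)·2.500²·sin(360°/8) = 17.68 mm²); Taking the union: only the r=2.5 cylinder at (14, 3) is present, so the union is just that shape — area = 17.68 mm²; (rotated 80° about Z; rotation is an isometry so areas/perimeters/island counts are preserved). So its area = 17.68 mm². Layer 194 (z = 23.28): the r=12 cylinder contributes a regular 8-gon of circumradius 12 (area = (8/2)·12.000²·sin(360°/8) = 407.29 mm²); the r=2.5 cylinder at (14, 3) contributes a regular 8-gon of circumradius 2.5 (area = (8/2)·2.500²·sin(360°/8) = 17.68 mm²); Taking the union: the 2 present regions are separate (no shared area or edge), so areas and boundary lengths simply add and each stays a separate island — area = 424.97 mm²; (whole slice rotated 80° about Z — lengths, areas and connectivity unchanged). So its area = 424.97 mm². Layer 194 is larger (424.97 vs 17.68 mm²).

layer 194 (z = 23.28 mm)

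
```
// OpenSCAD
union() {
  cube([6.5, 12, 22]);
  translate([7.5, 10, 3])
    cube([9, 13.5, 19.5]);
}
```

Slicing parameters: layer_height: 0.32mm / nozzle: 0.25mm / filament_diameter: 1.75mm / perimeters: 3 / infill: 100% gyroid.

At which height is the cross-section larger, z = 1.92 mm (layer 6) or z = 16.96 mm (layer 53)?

layer 53 (z = 16.96 mm)

Layer 6 (z = 1.92): the 6.5×12 cube contributes its full rectangle (area 78.00 mm²); the cube at (7.5, 10) is absent (z outside [3, 22.5]); Combining (union): only the 6.5×12 cube is present, so the union is just that shape — area = 78.00 mm². So its area = 78.00 mm². Layer 53 (z = 16.96): the cube (footprint 6.5×12) is included at this height (area 78.00 mm²); the cube at (7.5, 10) is present — its section is the full 9×13.5 rectangle (area 121.50 mm²); Combining (union): the 2 present regions are separate (no shared area or edge), so areas and boundary lengths simply add and each stays a separate island — area = 199.50 mm². So its area = 199.50 mm². Layer 53 is larger (199.50 vs 78.00 mm²).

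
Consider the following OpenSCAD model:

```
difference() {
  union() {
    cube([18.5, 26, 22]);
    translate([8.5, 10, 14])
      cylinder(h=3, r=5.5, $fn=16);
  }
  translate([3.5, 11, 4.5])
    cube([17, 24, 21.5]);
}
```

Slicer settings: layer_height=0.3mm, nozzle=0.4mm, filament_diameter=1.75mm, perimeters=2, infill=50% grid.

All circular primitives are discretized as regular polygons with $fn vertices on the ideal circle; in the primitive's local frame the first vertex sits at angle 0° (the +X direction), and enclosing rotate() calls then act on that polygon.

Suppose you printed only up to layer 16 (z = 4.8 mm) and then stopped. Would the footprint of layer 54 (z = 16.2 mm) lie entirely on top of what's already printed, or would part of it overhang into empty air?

entirely on top

Compare the two slices. At z = 4.8: the 18.5×26 cube contributes its full rectangle (area 481.00 mm²); the cylinder at (8.5, 10) is not intersected at this z (z outside [14, 17]); Merging all regions: only the 18.5×26 cube is present, so the union is just that shape — area = 481.00 mm²; the cube at (3.5, 11) (footprint 17×24) is included at this height (area 408.00 mm²); Taking the first minus the rest: starting from the result so far (481.00 mm²), the 17×24 cube at (3.5, 11) partially overlaps it — only the 225.00 mm² overlap (of its 408.00 mm²) is removed, clipping the outline — area = 256.00 mm². At z = 16.2: the 18.5×26 cube contributes its full rectangle (area 481.00 mm²); the cylinder at (8.5, 10): section is a regular 16-gon, circumradius r=5.5 (area = (16/2)·5.500²·sin(360°/16) = 92.61 mm²); Merging all regions: the r=5.5 cylinder at (8.5, 10) lies entirely inside the 18.5×26 cube, so the union is just the 18.5×26 cube — area = 481.00 mm²; the cube at (3.5, 11) (footprint 17×24) is included at this height (area 408.00 mm²); Taking the first minus the rest: starting from that combined region (481.00 mm²), the 17×24 cube at (3.5, 11) partially overlaps it — only the 225.00 mm² overlap (of its 408.00 mm²) is removed, clipping the outline — area = 256.00 mm². Checking containment: the cross-section at z = 16.2 is a subset of the cross-section at z = 4.8.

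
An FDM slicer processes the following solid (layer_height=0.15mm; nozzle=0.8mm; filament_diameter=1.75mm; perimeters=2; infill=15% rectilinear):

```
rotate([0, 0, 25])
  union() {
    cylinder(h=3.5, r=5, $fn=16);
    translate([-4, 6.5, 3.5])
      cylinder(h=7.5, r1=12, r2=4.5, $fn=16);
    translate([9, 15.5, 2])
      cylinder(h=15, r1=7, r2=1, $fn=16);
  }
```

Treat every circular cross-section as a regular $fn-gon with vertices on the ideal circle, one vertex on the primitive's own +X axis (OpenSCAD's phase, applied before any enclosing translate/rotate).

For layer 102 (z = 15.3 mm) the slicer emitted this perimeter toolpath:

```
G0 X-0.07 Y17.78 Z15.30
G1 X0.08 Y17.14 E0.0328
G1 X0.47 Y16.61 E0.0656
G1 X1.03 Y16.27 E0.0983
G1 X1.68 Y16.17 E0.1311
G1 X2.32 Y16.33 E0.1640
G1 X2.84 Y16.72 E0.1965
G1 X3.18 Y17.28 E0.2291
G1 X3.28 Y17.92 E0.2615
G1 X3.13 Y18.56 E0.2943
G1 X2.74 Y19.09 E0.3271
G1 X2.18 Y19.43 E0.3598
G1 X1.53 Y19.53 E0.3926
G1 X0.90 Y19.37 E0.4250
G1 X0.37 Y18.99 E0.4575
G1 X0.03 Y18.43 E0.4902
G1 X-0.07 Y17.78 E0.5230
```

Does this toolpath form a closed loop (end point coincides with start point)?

Start point (G0): (-0.07, 17.78). End point (last G1): the path returns to the start — closed.

yes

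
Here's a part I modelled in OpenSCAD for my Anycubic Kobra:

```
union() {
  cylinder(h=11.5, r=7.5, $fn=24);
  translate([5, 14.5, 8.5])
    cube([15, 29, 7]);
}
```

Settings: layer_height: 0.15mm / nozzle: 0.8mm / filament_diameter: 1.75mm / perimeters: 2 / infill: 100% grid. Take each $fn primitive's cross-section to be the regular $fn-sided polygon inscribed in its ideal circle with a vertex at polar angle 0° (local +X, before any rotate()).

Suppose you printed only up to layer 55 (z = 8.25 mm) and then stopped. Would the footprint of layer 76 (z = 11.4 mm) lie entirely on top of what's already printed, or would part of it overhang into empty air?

part overhangs

Compare the two slices. At z = 8.25: the r=7.5 cylinder gives a regular 24-gon of circumradius 7.5 (constant along its height) (area = (24/2)·7.500²·sin(360°/24) = 174.70 mm²); the cube at (5, 14.5) is not intersected at this z (z outside [8.5, 15.5]); Combining (union): only the r=7.5 cylinder is present, so the union is just that shape — area = 174.70 mm². At z = 11.4: the cylinder: section is a regular 24-gon, circumradius r=7.5 (area = (24/2)·7.500²·sin(360°/24) = 174.70 mm²); the cube at (5, 14.5) (footprint 15×29) is included at this height (area 435.00 mm²); Taking the union: the 2 present regions are separate (no shared area or edge), so areas and boundary lengths simply add and each stays a separate island — area = 609.70 mm². Checking containment: at z = 11.4 the cross-section extends beyond the z = 8.25 cross-section by about 435.00 mm².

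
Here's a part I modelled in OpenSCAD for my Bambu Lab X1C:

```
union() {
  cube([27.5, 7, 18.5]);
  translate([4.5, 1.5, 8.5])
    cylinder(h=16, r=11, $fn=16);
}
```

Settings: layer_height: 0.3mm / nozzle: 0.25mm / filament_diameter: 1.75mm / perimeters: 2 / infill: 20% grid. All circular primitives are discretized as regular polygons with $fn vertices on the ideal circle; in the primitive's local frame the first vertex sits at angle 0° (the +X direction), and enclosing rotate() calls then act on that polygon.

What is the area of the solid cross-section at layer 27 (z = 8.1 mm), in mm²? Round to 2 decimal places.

192.50 mm²

At z = 8.1 mm: the cube is present — its section is the full 27.5×7 rectangle (area 192.50 mm²); the cylinder at (4.5, 1.5) does not reach this height (z outside [8.5, 24.5]); Merging all regions: only the 27.5×7 cube is present, so the union is just that shape — area = 192.50 mm². Overall, the cross-section is a single solid region. Net area = 192.50 mm².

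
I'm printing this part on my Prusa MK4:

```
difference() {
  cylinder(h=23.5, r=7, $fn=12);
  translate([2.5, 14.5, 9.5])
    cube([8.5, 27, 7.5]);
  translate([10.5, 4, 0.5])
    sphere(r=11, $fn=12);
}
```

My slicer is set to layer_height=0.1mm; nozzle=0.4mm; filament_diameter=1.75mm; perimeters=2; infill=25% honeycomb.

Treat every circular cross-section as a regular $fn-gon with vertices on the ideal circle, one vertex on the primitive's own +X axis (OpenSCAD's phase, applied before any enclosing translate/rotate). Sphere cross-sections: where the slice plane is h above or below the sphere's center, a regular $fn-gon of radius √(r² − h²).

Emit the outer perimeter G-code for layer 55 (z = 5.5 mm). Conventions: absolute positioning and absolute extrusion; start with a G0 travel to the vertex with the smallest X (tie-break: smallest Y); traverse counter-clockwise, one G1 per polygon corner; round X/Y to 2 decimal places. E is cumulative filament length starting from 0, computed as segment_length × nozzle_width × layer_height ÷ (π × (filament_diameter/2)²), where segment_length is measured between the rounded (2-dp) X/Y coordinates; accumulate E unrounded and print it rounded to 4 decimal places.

G0 X-7.00 Y0.00 Z5.50
G1 X-6.06 Y-3.50 E0.0603
G1 X-3.50 Y-6.06 E0.1205
G1 X0.00 Y-7.00 E0.1807
G1 X3.50 Y-6.06 E0.2410
G1 X5.34 Y-4.22 E0.2843
G1 X2.01 Y-0.90 E0.3625
G1 X0.70 Y4.00 E0.4468
G1 X1.41 Y6.62 E0.4920
G1 X0.00 Y7.00 E0.5163
G1 X-3.50 Y6.06 E0.5765
G1 X-6.06 Y3.50 E0.6367
G1 X-7.00 Y0.00 E0.6970

At z = 5.5 mm: the r=7 cylinder contributes a regular 12-gon of circumradius 7; the cube at (2.5, 14.5) is not intersected at this z (z outside [9.5, 17]); the r=11 sphere at (10.5, 4) slices to a regular 12-gon of circumradius 9.798 (√(r²−h²) with h=5 from center); After the difference (first − rest): starting from the r=7 cylinder, the r=11 sphere at (10.5, 4) partially overlaps it — only the 41.83 mm² overlap (of its 288.00 mm²) is removed, clipping the outline — 1 connected region. The outline is a single polygon with 12 vertices. Extrusion per mm of travel: 0.4 × 0.1 / (π × 0.875²) = 0.016630. Accumulating E over each segment gives final E = 0.6970.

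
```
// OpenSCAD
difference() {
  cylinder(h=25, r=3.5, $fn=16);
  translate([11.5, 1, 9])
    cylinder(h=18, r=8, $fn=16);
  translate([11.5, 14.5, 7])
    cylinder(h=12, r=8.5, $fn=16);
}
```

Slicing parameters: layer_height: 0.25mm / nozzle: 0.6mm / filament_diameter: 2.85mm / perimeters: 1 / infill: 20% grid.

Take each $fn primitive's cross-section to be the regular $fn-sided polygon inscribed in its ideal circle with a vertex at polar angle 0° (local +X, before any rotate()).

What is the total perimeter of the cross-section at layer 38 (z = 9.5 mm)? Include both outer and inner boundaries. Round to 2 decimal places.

At z = 9.5 mm: the cylinder: section is a regular 16-gon, circumradius r=3.5 (perimeter = 2·16·3.500·sin(180°/16) = 21.85 mm); the cylinder at (11.5, 1): section is a regular 16-gon, circumradius r=8 (perimeter = 2·16·8.000·sin(180°/16) = 49.94 mm); the cylinder at (11.5, 14.5): section is a regular 16-gon, circumradius r=8.5 (perimeter = 2·16·8.500·sin(180°/16) = 53.06 mm); After the difference (first − rest): starting from the r=3.5 cylinder, the r=8 cylinder at (11.5, 1) misses the remaining region (no effect); the r=8.5 cylinder at (11.5, 14.5) misses the remaining region (no effect) — boundary = 21.85 mm. Overall, the cross-section is a single solid region. Total boundary length (outer) = 21.85 mm.

21.85 mm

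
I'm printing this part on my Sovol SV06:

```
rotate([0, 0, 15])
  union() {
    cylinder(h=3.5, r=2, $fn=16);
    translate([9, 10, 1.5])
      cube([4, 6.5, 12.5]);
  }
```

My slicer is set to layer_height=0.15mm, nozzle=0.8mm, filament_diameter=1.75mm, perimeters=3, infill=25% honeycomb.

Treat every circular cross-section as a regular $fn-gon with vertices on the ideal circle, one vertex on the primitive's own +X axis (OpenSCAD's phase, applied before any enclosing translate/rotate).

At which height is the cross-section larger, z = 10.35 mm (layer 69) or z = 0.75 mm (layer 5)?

layer 69 (z = 10.35 mm)

Layer 69 (z = 10.35): the cylinder does not reach this height (z outside [0, 3.5]); the 4×6.5 cube at (9, 10) contributes its full rectangle (area 26.00 mm²); Combining (union): only the 4×6.5 cube at (9, 10) is present, so the union is just that shape — area = 26.00 mm²; (whole slice rotated 15° about Z — lengths, areas and connectivity unchanged). So its area = 26.00 mm². Layer 5 (z = 0.75): the r=2 cylinder gives a regular 16-gon of circumradius 2 (constant along its height) (area = (16/2)·2.000²·sin(360°/16) = 12.25 mm²); the cube at (9, 10) is not intersected at this z (z outside [1.5, 14]); Taking the union: only the r=2 cylinder is present, so the union is just that shape — area = 12.25 mm²; (whole slice rotated 15° about Z — lengths, areas and connectivity unchanged). So its area = 12.25 mm². Layer 69 is larger (26.00 vs 12.25 mm²).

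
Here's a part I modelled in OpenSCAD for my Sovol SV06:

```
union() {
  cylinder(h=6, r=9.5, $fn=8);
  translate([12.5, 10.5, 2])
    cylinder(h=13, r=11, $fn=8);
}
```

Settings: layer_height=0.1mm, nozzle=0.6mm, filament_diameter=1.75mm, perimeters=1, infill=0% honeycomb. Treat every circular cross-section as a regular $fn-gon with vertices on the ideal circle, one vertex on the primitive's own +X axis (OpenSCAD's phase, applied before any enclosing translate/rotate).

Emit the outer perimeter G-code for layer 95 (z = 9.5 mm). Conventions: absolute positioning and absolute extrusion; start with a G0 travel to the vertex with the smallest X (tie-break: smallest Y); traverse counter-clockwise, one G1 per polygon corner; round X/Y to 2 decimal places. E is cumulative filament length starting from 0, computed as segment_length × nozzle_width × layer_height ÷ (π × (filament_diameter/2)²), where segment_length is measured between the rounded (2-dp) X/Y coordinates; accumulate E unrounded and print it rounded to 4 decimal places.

At z = 9.5 mm: the cylinder is not intersected at this z (z outside [0, 6]); the r=11 cylinder at (12.5, 10.5) contributes a regular 8-gon of circumradius 11; Merging all regions: only the r=11 cylinder at (12.5, 10.5) is present, so the union is just that shape — 1 connected region. The outline is a single polygon with 8 vertices. Extrusion per mm of travel: 0.6 × 0.1 / (π × 0.875²) = 0.024945. Accumulating E over each segment gives final E = 1.6803.

G0 X1.50 Y10.50 Z9.50
G1 X4.72 Y2.72 E0.2100
G1 X12.50 Y-0.50 E0.4201
G1 X20.28 Y2.72 E0.6301
G1 X23.50 Y10.50 E0.8402
G1 X20.28 Y18.28 E1.0502
G1 X12.50 Y21.50 E1.2602
G1 X4.72 Y18.28 E1.4703
G1 X1.50 Y10.50 E1.6803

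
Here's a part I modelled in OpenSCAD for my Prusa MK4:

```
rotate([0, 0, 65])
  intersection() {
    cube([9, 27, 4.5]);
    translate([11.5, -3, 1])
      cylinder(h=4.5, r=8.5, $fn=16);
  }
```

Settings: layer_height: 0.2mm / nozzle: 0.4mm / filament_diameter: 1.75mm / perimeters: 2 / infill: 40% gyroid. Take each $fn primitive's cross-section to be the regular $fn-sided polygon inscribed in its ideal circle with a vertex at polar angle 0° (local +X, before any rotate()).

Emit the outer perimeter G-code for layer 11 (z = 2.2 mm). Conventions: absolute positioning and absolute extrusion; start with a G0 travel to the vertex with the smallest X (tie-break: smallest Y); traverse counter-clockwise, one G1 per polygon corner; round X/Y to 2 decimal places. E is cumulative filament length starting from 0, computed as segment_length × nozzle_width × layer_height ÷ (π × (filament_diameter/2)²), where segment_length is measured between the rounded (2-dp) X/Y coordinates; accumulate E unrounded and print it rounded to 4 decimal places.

At z = 2.2 mm: the cube (footprint 9×27) is included at this height; the cylinder at (11.5, -3): section is a regular 16-gon, circumradius r=8.5; After intersecting: the r=8.5 cylinder at (11.5, -3) partially overlaps the 9×27 cube; clipping to the common part keeps 17.56 mm² — 1 connected region; (rotated 65° about Z; rotation is an isometry so areas/perimeters/island counts are preserved). The outline is a single polygon with 6 vertices. Extrusion per mm of travel: 0.4 × 0.2 / (π × 0.875²) = 0.033260. Accumulating E over each segment gives final E = 0.6007.

G0 X-0.91 Y9.53 Z2.20
G1 X-0.41 Y6.25 E0.1104
G1 X1.31 Y3.41 E0.2208
G1 X1.52 Y3.26 E0.2294
G1 X3.80 Y8.16 E0.4091
G1 X-0.73 Y10.27 E0.5753
G1 X-0.91 Y9.53 E0.6007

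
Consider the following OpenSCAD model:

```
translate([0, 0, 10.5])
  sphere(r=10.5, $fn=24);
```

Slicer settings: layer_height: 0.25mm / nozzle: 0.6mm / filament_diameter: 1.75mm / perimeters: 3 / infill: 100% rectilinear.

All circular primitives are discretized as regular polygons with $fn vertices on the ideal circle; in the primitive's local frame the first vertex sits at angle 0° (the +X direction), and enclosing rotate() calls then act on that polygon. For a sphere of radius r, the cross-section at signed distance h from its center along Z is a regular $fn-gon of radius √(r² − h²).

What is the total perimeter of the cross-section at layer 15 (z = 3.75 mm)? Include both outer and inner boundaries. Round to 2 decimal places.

At z = 3.75 mm: the r=10.5 sphere contributes a regular 24-gon of circumradius √(10.5²−6.75²) = 8.043 (perimeter = 2·24·8.043·sin(180°/24) = 50.39 mm). Overall, the cross-section is a single solid region. Total boundary length (outer) = 50.39 mm.

50.39 mm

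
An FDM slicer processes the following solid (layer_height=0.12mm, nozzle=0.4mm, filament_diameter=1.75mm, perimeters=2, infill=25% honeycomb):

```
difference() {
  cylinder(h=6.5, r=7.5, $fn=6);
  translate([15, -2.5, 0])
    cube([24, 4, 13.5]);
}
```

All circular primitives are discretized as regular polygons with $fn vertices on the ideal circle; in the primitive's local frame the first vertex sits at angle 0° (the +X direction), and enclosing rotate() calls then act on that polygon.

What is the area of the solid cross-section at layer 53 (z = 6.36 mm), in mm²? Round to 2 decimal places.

146.14 mm²

At z = 6.36 mm: the r=7.5 cylinder gives a regular 6-gon of circumradius 7.5 (constant along its height) (area = (6/2)·7.500²·sin(360°/6) = 146.14 mm²); the cube at (15, -2.5) is present — its section is the full 24×4 rectangle (area 96.00 mm²); Subtracting the remaining from the first: starting from the r=7.5 cylinder (146.14 mm²), the 24×4 cube at (15, -2.5) misses the remaining region (no effect) — area = 146.14 mm². Overall, the cross-section is a single solid region. Net area = 146.14 mm².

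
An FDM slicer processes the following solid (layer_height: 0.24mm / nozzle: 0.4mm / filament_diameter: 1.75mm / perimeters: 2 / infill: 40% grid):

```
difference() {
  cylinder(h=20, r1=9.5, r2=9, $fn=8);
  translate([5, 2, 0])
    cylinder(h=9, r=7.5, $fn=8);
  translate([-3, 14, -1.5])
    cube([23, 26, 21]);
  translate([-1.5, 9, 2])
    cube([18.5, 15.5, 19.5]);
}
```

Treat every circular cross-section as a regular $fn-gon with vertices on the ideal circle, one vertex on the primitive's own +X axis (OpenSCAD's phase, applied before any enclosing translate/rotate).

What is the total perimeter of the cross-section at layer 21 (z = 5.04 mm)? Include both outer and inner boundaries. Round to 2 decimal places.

63.45 mm

At z = 5.04 mm: the cone (r1=9.5→r2=9) has section circumradius 9.374 here — a regular 8-gon (perimeter = 2·8·9.374·sin(180°/8) = 57.40 mm); the cylinder at (5, 2): section is a regular 8-gon, circumradius r=7.5 (perimeter = 2·8·7.500·sin(180°/8) = 45.92 mm); the cube at (-3, 14) (footprint 23×26) is included at this height (perimeter 98.00 mm); the 18.5×15.5 cube at (-1.5, 9) contributes its full rectangle (perimeter 68.00 mm); After the difference (first − rest): starting from the cone, the r=7.5 cylinder at (5, 2) partially overlaps it — only the 113.77 mm² overlap (of its 159.10 mm²) is removed, clipping the outline; the 23×26 cube at (-3, 14) misses the remaining region (no effect); the 18.5×15.5 cube at (-1.5, 9) partially overlaps it — only the 0.34 mm² overlap (of its 286.75 mm²) is removed, clipping the outline — boundary = 63.45 mm. Overall, the cross-section is a single solid region. Total boundary length (outer) = 63.45 mm.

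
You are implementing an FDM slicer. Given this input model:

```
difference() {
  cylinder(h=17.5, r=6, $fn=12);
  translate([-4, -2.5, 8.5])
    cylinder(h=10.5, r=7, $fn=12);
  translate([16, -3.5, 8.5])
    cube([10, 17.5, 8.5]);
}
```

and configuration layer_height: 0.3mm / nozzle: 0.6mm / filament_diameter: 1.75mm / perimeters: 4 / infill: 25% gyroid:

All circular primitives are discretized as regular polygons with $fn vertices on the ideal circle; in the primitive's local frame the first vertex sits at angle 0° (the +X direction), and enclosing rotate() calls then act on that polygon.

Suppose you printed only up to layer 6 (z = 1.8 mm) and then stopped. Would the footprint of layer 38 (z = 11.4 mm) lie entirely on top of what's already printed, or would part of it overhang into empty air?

entirely on top

Compare the two slices. At z = 1.8: the r=6 cylinder gives a regular 12-gon of circumradius 6 (constant along its height) (area = (12/2)·6.000²·sin(360°/12) = 108.00 mm²); the cylinder at (-4, -2.5) does not reach this height (z outside [8.5, 19]); the cube at (16, -3.5) is absent (z outside [8.5, 17]); After the difference (first − rest): none of the subtracted shapes is present at this height, so the r=6 cylinder is unchanged — area = 108.00 mm². At z = 11.4: the r=6 cylinder contributes a regular 12-gon of circumradius 6 (area = (12/2)·6.000²·sin(360°/12) = 108.00 mm²); the cylinder at (-4, -2.5): section is a regular 12-gon, circumradius r=7 (area = (12/2)·7.000²·sin(360°/12) = 147.00 mm²); the cube at (16, -3.5) is present — its section is the full 10×17.5 rectangle (area 175.00 mm²); Subtracting the remaining from the first: starting from the r=6 cylinder (108.00 mm²), the r=7 cylinder at (-4, -2.5) partially overlaps it — only the 67.47 mm² overlap (of its 147.00 mm²) is removed, clipping the outline; the 10×17.5 cube at (16, -3.5) misses the remaining region (no effect) — area = 40.53 mm². Checking containment: the cross-section at z = 11.4 is a subset of the cross-section at z = 1.8.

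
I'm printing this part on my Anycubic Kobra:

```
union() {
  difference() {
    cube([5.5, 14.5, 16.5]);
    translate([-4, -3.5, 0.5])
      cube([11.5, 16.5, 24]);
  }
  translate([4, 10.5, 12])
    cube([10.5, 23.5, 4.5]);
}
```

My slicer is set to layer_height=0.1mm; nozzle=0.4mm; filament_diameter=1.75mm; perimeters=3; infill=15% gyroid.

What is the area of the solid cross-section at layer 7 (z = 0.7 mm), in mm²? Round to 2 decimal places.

8.25 mm²

At z = 0.7 mm: the cube (footprint 5.5×14.5) is included at this height (area 79.75 mm²); the 11.5×16.5 cube at (-4, -3.5) contributes its full rectangle (area 189.75 mm²); Taking the first minus the rest: starting from the 5.5×14.5 cube (79.75 mm²), the 11.5×16.5 cube at (-4, -3.5) partially overlaps it — only the 71.50 mm² overlap (of its 189.75 mm²) is removed, clipping the outline — area = 8.25 mm²; the cube at (4, 10.5) is absent (z outside [12, 16.5]); Merging all regions: only the result so far is present, so the union is just that shape — area = 8.25 mm². Overall, the cross-section is a single solid region. Net area = 8.25 mm².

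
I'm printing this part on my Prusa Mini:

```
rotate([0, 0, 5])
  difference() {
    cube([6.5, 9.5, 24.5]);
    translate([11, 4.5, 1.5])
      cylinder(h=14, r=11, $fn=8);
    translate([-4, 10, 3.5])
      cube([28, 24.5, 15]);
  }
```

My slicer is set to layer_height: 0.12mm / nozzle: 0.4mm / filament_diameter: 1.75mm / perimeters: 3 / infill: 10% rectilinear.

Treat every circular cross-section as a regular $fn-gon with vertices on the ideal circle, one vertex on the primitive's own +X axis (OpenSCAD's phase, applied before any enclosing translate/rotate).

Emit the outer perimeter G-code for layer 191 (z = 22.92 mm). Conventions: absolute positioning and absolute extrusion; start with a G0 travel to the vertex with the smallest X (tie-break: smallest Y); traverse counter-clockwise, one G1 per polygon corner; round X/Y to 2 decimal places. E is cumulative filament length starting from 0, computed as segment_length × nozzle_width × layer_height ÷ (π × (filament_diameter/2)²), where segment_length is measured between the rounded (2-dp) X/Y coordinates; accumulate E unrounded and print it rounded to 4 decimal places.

G0 X-0.83 Y9.46 Z22.92
G1 X0.00 Y0.00 E0.1895
G1 X6.48 Y0.57 E0.3193
G1 X5.65 Y10.03 E0.5088
G1 X-0.83 Y9.46 E0.6386

At z = 22.92 mm: the cube (footprint 6.5×9.5) is included at this height; the cylinder at (11, 4.5) is not intersected at this z (z outside [1.5, 15.5]); the cube at (-4, 10) is not intersected at this z (z outside [3.5, 18.5]); After the difference (first − rest): none of the subtracted shapes is present at this height, so the 6.5×9.5 cube is unchanged — 1 connected region; (whole slice rotated 5° about Z — lengths, areas and connectivity unchanged). The outline is a single polygon with 4 vertices. Extrusion per mm of travel: 0.4 × 0.12 / (π × 0.875²) = 0.019956. Accumulating E over each segment gives final E = 0.6386.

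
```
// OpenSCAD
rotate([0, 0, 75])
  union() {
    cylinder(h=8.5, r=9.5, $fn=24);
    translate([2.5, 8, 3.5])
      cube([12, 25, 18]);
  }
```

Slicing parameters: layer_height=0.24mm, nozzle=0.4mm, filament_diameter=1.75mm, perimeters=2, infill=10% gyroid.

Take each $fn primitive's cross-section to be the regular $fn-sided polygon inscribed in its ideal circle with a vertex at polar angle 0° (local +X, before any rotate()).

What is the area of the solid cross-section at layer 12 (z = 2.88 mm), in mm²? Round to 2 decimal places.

280.30 mm²

At z = 2.88 mm: the r=9.5 cylinder contributes a regular 24-gon of circumradius 9.5 (area = (24/2)·9.500²·sin(360°/24) = 280.30 mm²); the cube at (2.5, 8) does not reach this height (z outside [3.5, 21.5]); Taking the union: only the r=9.5 cylinder is present, so the union is just that shape — area = 280.30 mm²; (whole slice rotated 75° about Z — lengths, areas and connectivity unchanged). Overall, the cross-section is a single solid region. Net area = 280.30 mm².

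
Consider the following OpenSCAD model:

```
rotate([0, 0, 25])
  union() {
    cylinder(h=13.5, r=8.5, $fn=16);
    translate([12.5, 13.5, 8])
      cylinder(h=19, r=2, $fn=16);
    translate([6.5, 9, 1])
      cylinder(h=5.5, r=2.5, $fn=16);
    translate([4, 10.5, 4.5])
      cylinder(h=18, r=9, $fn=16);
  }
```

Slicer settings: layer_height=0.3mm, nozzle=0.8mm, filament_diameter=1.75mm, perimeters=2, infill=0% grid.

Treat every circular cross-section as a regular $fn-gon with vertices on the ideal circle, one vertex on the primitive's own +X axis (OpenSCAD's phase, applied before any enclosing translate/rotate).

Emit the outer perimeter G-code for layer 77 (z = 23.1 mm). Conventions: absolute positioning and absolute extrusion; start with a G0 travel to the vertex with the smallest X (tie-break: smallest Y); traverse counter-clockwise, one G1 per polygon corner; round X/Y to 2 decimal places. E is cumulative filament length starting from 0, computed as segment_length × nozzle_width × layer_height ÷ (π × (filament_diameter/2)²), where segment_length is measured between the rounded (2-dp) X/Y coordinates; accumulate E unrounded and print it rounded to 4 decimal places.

G0 X3.63 Y17.43 Z23.10
G1 X3.81 Y16.67 E0.0779
G1 X4.27 Y16.04 E0.1558
G1 X4.94 Y15.64 E0.2336
G1 X5.71 Y15.52 E0.3114
G1 X6.47 Y15.71 E0.3896
G1 X7.10 Y16.17 E0.4674
G1 X7.50 Y16.83 E0.5444
G1 X7.62 Y17.61 E0.6231
G1 X7.44 Y18.36 E0.7001
G1 X6.97 Y18.99 E0.7785
G1 X6.31 Y19.40 E0.8561
G1 X5.54 Y19.52 E0.9338
G1 X4.78 Y19.33 E1.0120
G1 X4.15 Y18.87 E1.0898
G1 X3.74 Y18.20 E1.1682
G1 X3.63 Y17.43 E1.2458

At z = 23.1 mm: the cylinder is absent (z outside [0, 13.5]); the cylinder at (12.5, 13.5): section is a regular 16-gon, circumradius r=2; the cylinder at (6.5, 9) is not intersected at this z (z outside [1, 6.5]); the cylinder at (4, 10.5) does not reach this height (z outside [4.5, 22.5]); Taking the union: only the r=2 cylinder at (12.5, 13.5) is present, so the union is just that shape — 1 connected region; (rotated 25° about Z; rotation is an isometry so areas/perimeters/island counts are preserved). The outline is a single polygon with 16 vertices. Extrusion per mm of travel: 0.8 × 0.3 / (π × 0.875²) = 0.099780. Accumulating E over each segment gives final E = 1.2458.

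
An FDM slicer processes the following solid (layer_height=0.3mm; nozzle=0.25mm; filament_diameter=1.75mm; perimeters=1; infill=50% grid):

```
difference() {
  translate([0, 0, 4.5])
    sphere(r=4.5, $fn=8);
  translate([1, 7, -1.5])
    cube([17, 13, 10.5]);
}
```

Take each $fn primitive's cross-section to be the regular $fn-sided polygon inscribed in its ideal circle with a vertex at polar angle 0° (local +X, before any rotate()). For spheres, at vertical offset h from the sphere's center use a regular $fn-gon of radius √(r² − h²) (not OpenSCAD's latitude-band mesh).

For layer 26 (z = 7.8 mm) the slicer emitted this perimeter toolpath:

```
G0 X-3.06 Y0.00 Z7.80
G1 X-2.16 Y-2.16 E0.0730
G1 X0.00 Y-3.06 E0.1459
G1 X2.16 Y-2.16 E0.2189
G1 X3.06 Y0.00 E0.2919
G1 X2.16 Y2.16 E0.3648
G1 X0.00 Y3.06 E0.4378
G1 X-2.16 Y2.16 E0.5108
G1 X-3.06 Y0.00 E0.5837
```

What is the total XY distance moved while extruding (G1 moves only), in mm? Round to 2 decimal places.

Sum the Euclidean lengths of each G1 segment: total = 18.72 mm.

18.72 mm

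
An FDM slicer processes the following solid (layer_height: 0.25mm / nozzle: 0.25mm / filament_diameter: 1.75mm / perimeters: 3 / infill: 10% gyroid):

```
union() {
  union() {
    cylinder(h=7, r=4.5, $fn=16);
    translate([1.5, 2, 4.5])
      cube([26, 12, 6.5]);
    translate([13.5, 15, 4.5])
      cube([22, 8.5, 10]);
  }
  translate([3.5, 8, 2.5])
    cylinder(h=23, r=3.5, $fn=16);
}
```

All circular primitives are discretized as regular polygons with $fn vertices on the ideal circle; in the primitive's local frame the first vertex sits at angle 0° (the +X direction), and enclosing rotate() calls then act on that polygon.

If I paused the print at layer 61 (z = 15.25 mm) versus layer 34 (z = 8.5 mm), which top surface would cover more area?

Layer 61 (z = 15.25): the cylinder is absent (z outside [0, 7]); the cube at (1.5, 2) is not intersected at this z (z outside [4.5, 11]); the cube at (13.5, 15) does not reach this height (z outside [4.5, 14.5]); Taking the union: nothing is present at this height; the cylinder at (3.5, 8): section is a regular 16-gon, circumradius r=3.5 (area = (16/2)·3.500²·sin(360°/16) = 37.50 mm²); Taking the union: only the r=3.5 cylinder at (3.5, 8) is present, so the union is just that shape — area = 37.50 mm². So its area = 37.50 mm². Layer 34 (z = 8.5): the cylinder is not intersected at this z (z outside [0, 7]); the 26×12 cube at (1.5, 2) contributes its full rectangle (area 312.00 mm²); the 22×8.5 cube at (13.5, 15) contributes its full rectangle (area 187.00 mm²); Merging all regions: the 2 present regions are separate (no shared area or edge), so areas and boundary lengths simply add and each stays a separate island — area = 499.00 mm²; the r=3.5 cylinder at (3.5, 8) gives a regular 16-gon of circumradius 3.5 (constant along its height) (area = (16/2)·3.500²·sin(360°/16) = 37.50 mm²); Merging all regions: the regions partially overlap — summed areas 536.50 mm² minus the doubly-counted overlap 31.75 mm² gives 504.75 mm² — area = 504.75 mm². So its area = 504.75 mm². Layer 34 is larger (504.75 vs 37.50 mm²).

layer 34 (z = 8.5 mm)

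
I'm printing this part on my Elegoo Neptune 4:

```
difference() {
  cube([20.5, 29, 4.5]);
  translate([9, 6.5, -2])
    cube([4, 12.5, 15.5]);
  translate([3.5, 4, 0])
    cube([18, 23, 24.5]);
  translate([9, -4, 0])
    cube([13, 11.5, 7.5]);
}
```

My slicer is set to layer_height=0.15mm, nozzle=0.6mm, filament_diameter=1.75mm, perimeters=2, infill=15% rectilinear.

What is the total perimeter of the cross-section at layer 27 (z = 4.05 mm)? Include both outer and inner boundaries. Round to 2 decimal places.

At z = 4.05 mm: the 20.5×29 cube contributes its full rectangle (perimeter 99.00 mm); the 4×12.5 cube at (9, 6.5) contributes its full rectangle (perimeter 33.00 mm); the cube at (3.5, 4) is present — its section is the full 18×23 rectangle (perimeter 82.00 mm); the cube at (9, -4) (footprint 13×11.5) is included at this height (perimeter 49.00 mm); After the difference (first − rest): starting from the 20.5×29 cube, the 4×12.5 cube at (9, 6.5) lies wholly inside it (removes its full 50.00 mm² and its 33.00 mm outline becomes a hole wall); the 18×23 cube at (3.5, 4) partially overlaps it — only the 341.00 mm² overlap (of its 414.00 mm²) is removed, clipping the outline; the 13×11.5 cube at (9, -4) partially overlaps it — only the 46.00 mm² overlap (of its 149.50 mm²) is removed, clipping the outline — boundary = 110.00 mm. Overall, the cross-section is a single solid region. Total boundary length (outer) = 110.00 mm.

110.00 mm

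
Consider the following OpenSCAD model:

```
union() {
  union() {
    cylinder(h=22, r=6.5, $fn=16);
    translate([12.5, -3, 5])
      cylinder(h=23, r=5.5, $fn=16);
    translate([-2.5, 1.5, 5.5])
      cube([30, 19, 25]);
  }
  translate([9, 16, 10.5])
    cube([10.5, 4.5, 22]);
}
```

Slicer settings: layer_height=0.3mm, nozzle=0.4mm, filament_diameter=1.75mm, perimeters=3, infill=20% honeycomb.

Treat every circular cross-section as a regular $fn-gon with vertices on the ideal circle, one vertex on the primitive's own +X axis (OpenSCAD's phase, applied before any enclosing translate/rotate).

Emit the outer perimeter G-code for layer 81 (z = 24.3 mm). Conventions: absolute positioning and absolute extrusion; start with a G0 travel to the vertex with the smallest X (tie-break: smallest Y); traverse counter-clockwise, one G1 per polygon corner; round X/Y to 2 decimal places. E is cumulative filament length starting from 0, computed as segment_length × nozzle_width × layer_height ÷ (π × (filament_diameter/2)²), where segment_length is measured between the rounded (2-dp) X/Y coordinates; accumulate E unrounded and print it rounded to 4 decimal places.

G0 X-2.50 Y1.50 Z24.30
G1 X9.53 Y1.50 E0.6002
G1 X8.61 Y0.89 E0.6553
G1 X7.42 Y-0.90 E0.7625
G1 X7.00 Y-3.00 E0.8693
G1 X7.42 Y-5.10 E0.9762
G1 X8.61 Y-6.89 E1.0834
G1 X10.40 Y-8.08 E1.1907
G1 X12.50 Y-8.50 E1.2975
G1 X14.60 Y-8.08 E1.4043
G1 X16.39 Y-6.89 E1.5116
G1 X17.58 Y-5.10 E1.6188
G1 X18.00 Y-3.00 E1.7257
G1 X17.58 Y-0.90 E1.8325
G1 X16.39 Y0.89 E1.9397
G1 X15.47 Y1.50 E1.9948
G1 X27.50 Y1.50 E2.5950
G1 X27.50 Y20.50 E3.5429
G1 X-2.50 Y20.50 E5.0396
G1 X-2.50 Y1.50 E5.9875

At z = 24.3 mm: the cylinder is absent (z outside [0, 22]); the r=5.5 cylinder at (12.5, -3) contributes a regular 16-gon of circumradius 5.5; the cube at (-2.5, 1.5) (footprint 30×19) is included at this height; Taking the union: the regions partially overlap (shared area 3.83 mm²), so overlapping operands fuse into one piece — 1 connected region; the 10.5×4.5 cube at (9, 16) contributes its full rectangle; Taking the union: the 10.5×4.5 cube at (9, 16) lies entirely inside the result so far, so the union is just the result so far — 1 connected region. The outline is a single polygon with 19 vertices. Extrusion per mm of travel: 0.4 × 0.3 / (π × 0.875²) = 0.049890. Accumulating E over each segment gives final E = 5.9875.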